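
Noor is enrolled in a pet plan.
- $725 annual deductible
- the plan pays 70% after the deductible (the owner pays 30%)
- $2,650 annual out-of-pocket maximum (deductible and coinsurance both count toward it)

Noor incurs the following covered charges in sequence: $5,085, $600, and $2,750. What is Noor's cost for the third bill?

Claim 1 ($5,085): $725 to deductible, leaving $4,360; owner's 30% is $1,308. Owner pays $2,033; OOP now $2,033.
Claim 2 ($600): deductible already satisfied, so owner's share is 30% × $600 = $180. Cost to owner: $180. OOP to date $2,213.
Claim 3 ($2,750): deductible met; 30% of $2,750 = $825. Adding that to $2,213 gives $3,038, past the $2,650 cap; owner pays only $2,650 − $2,213 = $437.

$437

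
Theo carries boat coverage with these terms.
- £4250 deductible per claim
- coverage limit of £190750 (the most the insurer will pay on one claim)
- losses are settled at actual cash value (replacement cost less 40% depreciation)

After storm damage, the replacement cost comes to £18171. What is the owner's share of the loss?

£11518.40

Depreciate 40%: the covered value is £18171 × 0.6 = £10902.60.
Subtract the deductible: £10902.60 − £4250 = £6652.60.
£6652.60 ≤ £190750, so the limit doesn't bind; insurer pays £6652.60.
Owner's share is the uncovered remainder: £18171 − £6652.60 = £11518.40.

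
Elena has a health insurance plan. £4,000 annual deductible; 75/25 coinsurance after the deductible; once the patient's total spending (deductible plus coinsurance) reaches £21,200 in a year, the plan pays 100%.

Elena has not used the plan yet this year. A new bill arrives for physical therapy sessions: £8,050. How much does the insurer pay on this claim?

Nothing has been paid toward the £4,000 deductible, so the first £4,000 of this charge is applied there.
After the £4,000 deductible portion, £8,050 − £4,000 = £4,050 is subject to coinsurance.
Patient's 25% share of £4,050 is £1,012.50.
So the patient owes £4,000 + £1,012.50 = £5,012.50 before any cap.
Year-to-date out-of-pocket becomes £0 + £5,012.50 = £5,012.50, still under the £21,200 maximum, so no cap applies.
The insurer covers the remainder: £8,050 − £5,012.50 = £3,037.50.

£3,037.50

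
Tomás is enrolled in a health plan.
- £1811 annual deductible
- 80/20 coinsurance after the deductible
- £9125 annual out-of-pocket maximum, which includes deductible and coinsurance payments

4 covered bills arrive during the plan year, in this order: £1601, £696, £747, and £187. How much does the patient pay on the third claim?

#1 (£1601): all of it applies to the deductible. Cost to patient: £1601. OOP to date £1601.
#2 (£696): £210 finishes the deductible; £486 goes to coinsurance; coinsurance £486 × 20% = £97.20. Patient pays £307.20; OOP now £1908.20.
#3 (£747): 20% coinsurance on £747 = £149.40. Patient owes £149.40 (running OOP £2057.60).

£149.40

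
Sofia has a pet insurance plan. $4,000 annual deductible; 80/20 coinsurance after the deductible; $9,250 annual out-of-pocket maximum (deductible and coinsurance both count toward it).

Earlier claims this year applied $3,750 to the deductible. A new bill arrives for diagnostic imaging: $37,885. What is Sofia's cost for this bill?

Deductible still to meet: $4,000 − $3,750 = $250.
After the $250 deductible portion, $37,885 − $250 = $37,635 is subject to coinsurance.
20% of $37,635 = $7,527 falls to the owner.
So the owner owes $250 + $7,527 = $7,777 before any cap.
That would bring total out-of-pocket to $11,527, past the $9,250 cap. The owner is capped at $9,250 − $3,750 = $5,500 on this claim.

$5,500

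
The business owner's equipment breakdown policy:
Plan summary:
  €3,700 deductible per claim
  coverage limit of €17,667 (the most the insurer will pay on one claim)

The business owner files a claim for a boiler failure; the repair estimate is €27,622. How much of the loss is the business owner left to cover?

Subtract the deductible: €27,622 − €3,700 = €23,922.
€23,922 exceeds the €17,667 limit, so the insurer pays the limit: €17,667.
Out of pocket: €27,622 − €17,667 = €9,955.

€9,955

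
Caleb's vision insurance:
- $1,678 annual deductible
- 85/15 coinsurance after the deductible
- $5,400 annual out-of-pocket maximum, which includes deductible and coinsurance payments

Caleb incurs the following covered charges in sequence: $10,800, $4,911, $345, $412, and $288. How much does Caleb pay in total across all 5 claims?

$3,939.70

Claim 1 — $10,800: $1,678 to deductible, leaving $9,122; member's 15% is $1,368.30. Member owes $3,046.30 (running OOP $3,046.30).
Claim 2 — $4,911: deductible met; 15% of $4,911 = $736.65. Cost to member: $736.65. OOP to date $3,782.95.
Claim 3 — $345: 15% coinsurance on $345 = $51.75. Member pays $51.75; OOP now $3,834.70.
Claim 4 — $412: deductible already satisfied, so member's share is 15% × $412 = $61.80. Member owes $61.80 (running OOP $3,896.50).
Claim 5 — $288: 15% coinsurance on $288 = $43.20. Cost to member: $43.20. OOP to date $3,939.70.
Summing the member's payments: $3,046.30 + $736.65 + $51.75 + $61.80 + $43.20 = $3,939.70.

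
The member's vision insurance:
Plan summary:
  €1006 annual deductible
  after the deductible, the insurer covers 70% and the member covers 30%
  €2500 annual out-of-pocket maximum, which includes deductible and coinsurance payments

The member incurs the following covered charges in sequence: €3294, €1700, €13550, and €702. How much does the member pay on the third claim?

€297.60

Claim 1 (€3294): deductible takes €1006, €2288 remains; 30% of €2288 = €686.40. Member pays €1692.40; OOP now €1692.40.
Claim 2 (€1700): deductible met; 30% of €1700 = €510. Member pays €510; OOP now €2202.40.
Claim 3 (€13550): deductible met; 30% of €13550 = €4065. That would push OOP to €6267.40, over the €2500 cap, so member pays €2500 − €2202.40 = €297.60.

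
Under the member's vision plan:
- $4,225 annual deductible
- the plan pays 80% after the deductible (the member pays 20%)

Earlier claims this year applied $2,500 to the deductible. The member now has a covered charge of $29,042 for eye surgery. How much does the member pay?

$7,188.40

Deductible still to meet: $4,225 − $2,500 = $1,725.
After the $1,725 deductible portion, $29,042 − $1,725 = $27,317 is subject to coinsurance.
20% of $27,317 = $5,463.40 falls to the member.
That puts the member's cost at $1,725 + $5,463.40 = $7,188.40.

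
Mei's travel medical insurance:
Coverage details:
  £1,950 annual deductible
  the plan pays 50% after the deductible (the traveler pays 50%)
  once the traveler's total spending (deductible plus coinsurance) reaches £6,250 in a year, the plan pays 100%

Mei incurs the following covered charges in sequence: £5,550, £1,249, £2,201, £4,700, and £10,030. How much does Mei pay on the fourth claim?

Claim 1 — £5,550: deductible takes £1,950, £3,600 remains; 50% of £3,600 = £1,800. Traveler pays £3,750; OOP now £3,750.
Claim 2 — £1,249: deductible already satisfied, so traveler's share is 50% × £1,249 = £624.50. Cost to traveler: £624.50. OOP to date £4,374.50.
Claim 3 — £2,201: 50% coinsurance on £2,201 = £1,100.50. Traveler owes £1,100.50 (running OOP £5,475).
Claim 4 — £4,700: deductible already satisfied, so traveler's share is 50% × £4,700 = £2,350. Adding that to £5,475 gives £7,825, past the £6,250 cap; traveler pays only £6,250 − £5,475 = £775.

£775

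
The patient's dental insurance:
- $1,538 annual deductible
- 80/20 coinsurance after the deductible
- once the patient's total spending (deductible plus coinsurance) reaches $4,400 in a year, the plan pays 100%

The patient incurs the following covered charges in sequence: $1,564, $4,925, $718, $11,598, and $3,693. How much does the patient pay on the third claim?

Bill 1, $1,564: $1,538 to deductible, leaving $26; patient's 20% is $5.20. Patient owes $1,543.20 (running OOP $1,543.20).
Bill 2, $4,925: deductible already satisfied, so patient's share is 20% × $4,925 = $985. Cost to patient: $985. OOP to date $2,528.20.
Bill 3, $718: 20% coinsurance on $718 = $143.60. Patient pays $143.60; OOP now $2,671.80.

$143.60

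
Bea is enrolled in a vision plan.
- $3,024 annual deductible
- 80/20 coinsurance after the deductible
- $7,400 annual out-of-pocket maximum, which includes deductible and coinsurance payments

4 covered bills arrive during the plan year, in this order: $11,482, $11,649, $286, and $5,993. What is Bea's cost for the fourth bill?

$297.40

Bill 1, $11,482: deductible takes $3,024, $8,458 remains; member's 20% is $1,691.60. Cost to member: $4,715.60. OOP to date $4,715.60.
Bill 2, $11,649: deductible met; 20% of $11,649 = $2,329.80. Member owes $2,329.80 (running OOP $7,045.40).
Bill 3, $286: deductible already satisfied, so member's share is 20% × $286 = $57.20. Member owes $57.20 (running OOP $7,102.60).
Bill 4, $5,993: deductible met; 20% of $5,993 = $1,198.60. Adding that to $7,102.60 gives $8,301.20, past the $7,400 cap; member pays only $7,400 − $7,102.60 = $297.40.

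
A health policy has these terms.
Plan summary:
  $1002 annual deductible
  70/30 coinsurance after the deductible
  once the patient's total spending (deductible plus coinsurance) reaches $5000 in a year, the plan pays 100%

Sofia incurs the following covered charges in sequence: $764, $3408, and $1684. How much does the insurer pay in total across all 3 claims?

$3397.80

Claim 1 ($764): entire amount goes to the deductible. Patient pays $764; OOP now $764. Plan pays $764 − $764 = $0.
Claim 2 ($3408): $238 finishes the deductible; $3170 goes to coinsurance; 30% of $3170 = $951. Patient pays $1189; OOP now $1953. Insurer: $3408 − $1189 = $2219.
Claim 3 ($1684): deductible already satisfied, so patient's share is 30% × $1684 = $505.20. Patient owes $505.20 (running OOP $2458.20). Plan pays $1684 − $505.20 = $1178.80.
Insurer total = bills − patient's total = $5856 − $2458.20 = $3397.80.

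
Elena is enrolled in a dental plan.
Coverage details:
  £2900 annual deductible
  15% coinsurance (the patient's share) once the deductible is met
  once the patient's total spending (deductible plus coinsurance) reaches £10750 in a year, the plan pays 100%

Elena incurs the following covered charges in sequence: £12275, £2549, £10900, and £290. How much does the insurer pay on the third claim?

Bill 1, £12275: deductible takes £2900, £9375 remains; coinsurance £9375 × 15% = £1406.25. Patient owes £4306.25 (running OOP £4306.25). Plan pays £12275 − £4306.25 = £7968.75.
Bill 2, £2549: 15% coinsurance on £2549 = £382.35. Patient owes £382.35 (running OOP £4688.60). Plan pays £2549 − £382.35 = £2166.65.
Bill 3, £10900: deductible already satisfied, so patient's share is 15% × £10900 = £1635. Cost to patient: £1635. OOP to date £6323.60. Plan pays £10900 − £1635 = £9265.

£9265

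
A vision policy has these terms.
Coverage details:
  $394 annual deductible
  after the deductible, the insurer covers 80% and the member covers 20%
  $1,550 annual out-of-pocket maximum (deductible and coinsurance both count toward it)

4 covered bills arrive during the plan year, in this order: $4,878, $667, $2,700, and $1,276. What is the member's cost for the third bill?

Bill 1, $4,878: $394 finishes the deductible; $4,484 goes to coinsurance; coinsurance $4,484 × 20% = $896.80. Member owes $1,290.80 (running OOP $1,290.80).
Bill 2, $667: deductible already satisfied, so member's share is 20% × $667 = $133.40. Member pays $133.40; OOP now $1,424.20.
Bill 3, $2,700: 20% coinsurance on $2,700 = $540. Adding that to $1,424.20 gives $1,964.20, past the $1,550 cap; member pays only $1,550 − $1,424.20 = $125.80.

$125.80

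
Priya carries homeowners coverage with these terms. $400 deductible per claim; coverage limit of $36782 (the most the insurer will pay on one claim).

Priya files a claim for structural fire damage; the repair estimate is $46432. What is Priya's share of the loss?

$9650

Subtract the deductible: $46432 − $400 = $46032.
$46032 exceeds the $36782 limit, so the insurer pays the limit: $36782.
Out of pocket: $46432 − $36782 = $9650.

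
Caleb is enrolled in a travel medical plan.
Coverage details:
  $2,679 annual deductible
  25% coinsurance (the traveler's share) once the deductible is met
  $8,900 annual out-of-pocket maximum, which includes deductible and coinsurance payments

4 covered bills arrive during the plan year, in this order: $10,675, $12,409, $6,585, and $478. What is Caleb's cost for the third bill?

Bill 1, $10,675: $2,679 finishes the deductible; $7,996 goes to coinsurance; coinsurance $7,996 × 25% = $1,999. Cost to traveler: $4,678. OOP to date $4,678.
Bill 2, $12,409: 25% coinsurance on $12,409 = $3,102.25. Traveler owes $3,102.25 (running OOP $7,780.25).
Bill 3, $6,585: deductible already satisfied, so traveler's share is 25% × $6,585 = $1,646.25. That would push OOP to $9,426.50, over the $8,900 cap, so traveler pays $8,900 − $7,780.25 = $1,119.75.

$1,119.75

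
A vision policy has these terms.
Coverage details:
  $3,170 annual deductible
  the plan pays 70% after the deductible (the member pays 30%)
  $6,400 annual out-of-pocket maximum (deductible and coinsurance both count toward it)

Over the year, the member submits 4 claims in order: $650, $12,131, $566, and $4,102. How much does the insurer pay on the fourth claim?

Bill 1, $650: entire amount goes to the deductible. Member pays $650; OOP now $650. Insurer: $650 − $650 = $0.
Bill 2, $12,131: deductible takes $2,520, $9,611 remains; 30% of $9,611 = $2,883.30. Cost to member: $5,403.30. OOP to date $6,053.30. Insurer: $12,131 − $5,403.30 = $6,727.70.
Bill 3, $566: deductible already satisfied, so member's share is 30% × $566 = $169.80. Member pays $169.80; OOP now $6,223.10. Plan pays $566 − $169.80 = $396.20.
Bill 4, $4,102: 30% coinsurance on $4,102 = $1,230.60. Adding that to $6,223.10 gives $7,453.70, past the $6,400 cap; member pays only $6,400 − $6,223.10 = $176.90. Plan pays $4,102 − $176.90 = $3,925.10.

$3,925.10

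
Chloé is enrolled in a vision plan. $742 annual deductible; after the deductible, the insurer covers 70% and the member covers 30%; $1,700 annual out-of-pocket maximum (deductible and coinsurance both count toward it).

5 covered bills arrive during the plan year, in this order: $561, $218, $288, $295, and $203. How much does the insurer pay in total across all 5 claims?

Claim 1 — $561: entire amount goes to the deductible. Member pays $561; OOP now $561. Insurer: $561 − $561 = $0.
Claim 2 — $218: $181 finishes the deductible; $37 goes to coinsurance; coinsurance $37 × 30% = $11.10. Member pays $192.10; OOP now $753.10. Insurer: $218 − $192.10 = $25.90.
Claim 3 — $288: 30% coinsurance on $288 = $86.40. Member owes $86.40 (running OOP $839.50). Plan pays $288 − $86.40 = $201.60.
Claim 4 — $295: deductible met; 30% of $295 = $88.50. Cost to member: $88.50. OOP to date $928. Insurer: $295 − $88.50 = $206.50.
Claim 5 — $203: deductible met; 30% of $203 = $60.90. Member owes $60.90 (running OOP $988.90). Insurer: $203 − $60.90 = $142.10.
Insurer total: $0 + $25.90 + $201.60 + $206.50 + $142.10 = $576.10.

$576.10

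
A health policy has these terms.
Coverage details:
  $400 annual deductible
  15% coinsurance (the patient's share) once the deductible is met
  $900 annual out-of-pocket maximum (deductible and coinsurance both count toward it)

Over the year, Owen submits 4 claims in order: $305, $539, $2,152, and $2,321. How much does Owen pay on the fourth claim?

$110.60

#1 ($305): all of it applies to the deductible. Cost to patient: $305. OOP to date $305.
#2 ($539): deductible takes $95, $444 remains; coinsurance $444 × 15% = $66.60. Patient pays $161.60; OOP now $466.60.
#3 ($2,152): deductible already satisfied, so patient's share is 15% × $2,152 = $322.80. Patient pays $322.80; OOP now $789.40.
#4 ($2,321): deductible met; 15% of $2,321 = $348.15. That would push OOP to $1,137.55, over the $900 cap, so patient pays $900 − $789.40 = $110.60.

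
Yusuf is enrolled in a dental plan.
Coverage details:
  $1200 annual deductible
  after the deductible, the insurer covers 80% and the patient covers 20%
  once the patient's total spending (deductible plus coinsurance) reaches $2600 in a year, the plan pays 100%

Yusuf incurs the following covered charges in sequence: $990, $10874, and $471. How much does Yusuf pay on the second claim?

Claim 1 — $990: entire amount goes to the deductible. Patient pays $990; OOP now $990.
Claim 2 — $10874: deductible takes $210, $10664 remains; patient's 20% is $2132.80. Together that's $210 + $2132.80 = $2342.80. OOP would hit $3332.80 > $2600, so the cap limits the patient to $2600 − $990 = $1610.

$1610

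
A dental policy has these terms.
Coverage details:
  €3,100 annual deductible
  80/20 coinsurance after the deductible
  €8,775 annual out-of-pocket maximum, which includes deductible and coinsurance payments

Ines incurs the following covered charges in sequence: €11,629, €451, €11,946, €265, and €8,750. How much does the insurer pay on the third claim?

€9,556.80

Claim 1 (€11,629): €3,100 to deductible, leaving €8,529; 20% of €8,529 = €1,705.80. Cost to patient: €4,805.80. OOP to date €4,805.80. Plan pays €11,629 − €4,805.80 = €6,823.20.
Claim 2 (€451): deductible met; 20% of €451 = €90.20. Patient pays €90.20; OOP now €4,896. Insurer: €451 − €90.20 = €360.80.
Claim 3 (€11,946): deductible met; 20% of €11,946 = €2,389.20. Patient owes €2,389.20 (running OOP €7,285.20). Plan pays €11,946 − €2,389.20 = €9,556.80.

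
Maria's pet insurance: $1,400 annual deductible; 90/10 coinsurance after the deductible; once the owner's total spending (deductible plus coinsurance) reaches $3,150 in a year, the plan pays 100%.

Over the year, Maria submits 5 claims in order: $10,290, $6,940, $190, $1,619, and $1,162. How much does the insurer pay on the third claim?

Bill 1, $10,290: deductible takes $1,400, $8,890 remains; 10% of $8,890 = $889. Owner pays $2,289; OOP now $2,289. Plan pays $10,290 − $2,289 = $8,001.
Bill 2, $6,940: 10% coinsurance on $6,940 = $694. Owner owes $694 (running OOP $2,983). Insurer: $6,940 − $694 = $6,246.
Bill 3, $190: deductible met; 10% of $190 = $19. Owner pays $19; OOP now $3,002. Plan pays $190 − $19 = $171.

$171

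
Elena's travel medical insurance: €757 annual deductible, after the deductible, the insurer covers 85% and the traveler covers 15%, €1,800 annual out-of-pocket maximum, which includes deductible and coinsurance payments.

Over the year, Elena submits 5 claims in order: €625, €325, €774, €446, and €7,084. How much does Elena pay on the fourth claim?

Claim 1 — €625: fully absorbed by the deductible. Cost to traveler: €625. OOP to date €625.
Claim 2 — €325: €132 to deductible, leaving €193; traveler's 15% is €28.95. Traveler pays €160.95; OOP now €785.95.
Claim 3 — €774: deductible already satisfied, so traveler's share is 15% × €774 = €116.10. Traveler pays €116.10; OOP now €902.05.
Claim 4 — €446: deductible already satisfied, so traveler's share is 15% × €446 = €66.90. Cost to traveler: €66.90. OOP to date €968.95.

€66.90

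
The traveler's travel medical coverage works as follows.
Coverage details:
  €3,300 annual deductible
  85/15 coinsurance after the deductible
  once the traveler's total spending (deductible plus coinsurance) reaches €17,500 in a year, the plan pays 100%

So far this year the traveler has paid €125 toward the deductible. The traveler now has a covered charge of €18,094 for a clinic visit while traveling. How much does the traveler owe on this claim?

€5,412.85

€125 of the €3,300 deductible is already met, leaving €3,175.
The remaining €14,919 (= €18,094 − €3,175) moves to coinsurance.
Traveler's 15% share of €14,919 is €2,237.85.
That puts the traveler's cost at €3,175 + €2,237.85 = €5,412.85 before any cap.
Cumulative spending €125 + €5,412.85 = €5,537.85 stays under the €17,500 maximum.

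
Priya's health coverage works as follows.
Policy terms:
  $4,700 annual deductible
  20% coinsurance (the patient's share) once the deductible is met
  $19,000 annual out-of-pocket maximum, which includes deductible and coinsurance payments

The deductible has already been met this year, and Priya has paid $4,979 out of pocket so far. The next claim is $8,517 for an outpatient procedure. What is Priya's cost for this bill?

$1,703.40

With the deductible met, the entire $8,517 is subject to coinsurance.
Coinsurance: $8,517 × 20% = $1,703.40.
Year-to-date out-of-pocket becomes $4,979 + $1,703.40 = $6,682.40, still under the $19,000 maximum, so no cap applies.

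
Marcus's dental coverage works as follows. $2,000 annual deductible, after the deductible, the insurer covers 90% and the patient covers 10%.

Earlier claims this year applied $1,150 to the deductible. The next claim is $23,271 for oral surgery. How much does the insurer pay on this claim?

Remaining deductible: $2,000 − $1,150 = $850.
The remaining $22,421 (= $23,271 − $850) moves to coinsurance.
10% of $22,421 = $2,242.10 falls to the patient.
That puts the patient's cost at $850 + $2,242.10 = $3,092.10.
Insurer pays the balance: $23,271 − $3,092.10 = $20,178.90.

$20,178.90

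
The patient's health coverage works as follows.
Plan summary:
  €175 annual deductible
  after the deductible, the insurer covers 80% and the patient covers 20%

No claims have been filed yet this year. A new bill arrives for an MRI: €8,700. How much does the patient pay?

Deductible not yet touched, so the first €175 of the bill goes to the deductible.
The remaining €8,525 (= €8,700 − €175) moves to coinsurance.
Patient's 20% share of €8,525 is €1,705.
So the patient owes €175 + €1,705 = €1,880.

€1,880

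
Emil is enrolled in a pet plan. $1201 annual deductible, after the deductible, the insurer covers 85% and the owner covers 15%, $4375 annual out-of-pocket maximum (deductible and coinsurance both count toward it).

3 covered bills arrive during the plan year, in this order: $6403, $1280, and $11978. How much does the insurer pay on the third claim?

Claim 1 — $6403: $1201 to deductible, leaving $5202; coinsurance $5202 × 15% = $780.30. Owner pays $1981.30; OOP now $1981.30. Insurer: $6403 − $1981.30 = $4421.70.
Claim 2 — $1280: deductible already satisfied, so owner's share is 15% × $1280 = $192. Cost to owner: $192. OOP to date $2173.30. Plan pays $1280 − $192 = $1088.
Claim 3 — $11978: deductible already satisfied, so owner's share is 15% × $11978 = $1796.70. Cost to owner: $1796.70. OOP to date $3970. Insurer: $11978 − $1796.70 = $10181.30.

$10181.30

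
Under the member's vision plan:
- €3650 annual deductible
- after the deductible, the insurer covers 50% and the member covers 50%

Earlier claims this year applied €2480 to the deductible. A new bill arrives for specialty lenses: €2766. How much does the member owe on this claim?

€1968

Deductible still to meet: €3650 − €2480 = €1170.
The remaining €1596 (= €2766 − €1170) moves to coinsurance.
Member's 50% share of €1596 is €798.
So the member owes €1170 + €798 = €1968.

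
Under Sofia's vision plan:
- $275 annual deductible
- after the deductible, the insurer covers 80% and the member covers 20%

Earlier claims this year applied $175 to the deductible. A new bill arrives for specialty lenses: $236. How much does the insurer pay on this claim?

$108.80

$175 of the $275 deductible is already met, leaving $100.
That leaves $236 − $100 = $136 for coinsurance.
20% of $136 = $27.20 falls to the member.
So the member owes $100 + $27.20 = $127.20.
The plan picks up $236 − $127.20 = $108.80.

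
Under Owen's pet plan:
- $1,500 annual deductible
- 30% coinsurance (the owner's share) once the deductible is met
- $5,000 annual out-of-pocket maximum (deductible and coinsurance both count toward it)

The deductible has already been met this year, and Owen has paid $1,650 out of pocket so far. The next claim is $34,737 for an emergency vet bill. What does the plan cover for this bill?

The deductible is already satisfied, so the full bill goes to coinsurance.
Owner's 30% share of $34,737 is $10,421.10.
That would bring total out-of-pocket to $12,071.10, past the $5,000 cap. The owner is capped at $5,000 − $1,650 = $3,350 on this claim.
The insurer covers the remainder: $34,737 − $3,350 = $31,387.

$31,387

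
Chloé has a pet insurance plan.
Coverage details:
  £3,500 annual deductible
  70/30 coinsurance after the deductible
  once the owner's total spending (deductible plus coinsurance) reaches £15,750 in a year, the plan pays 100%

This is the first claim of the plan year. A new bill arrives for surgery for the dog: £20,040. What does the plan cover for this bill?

£11,578

The full £3,500 deductible is still open; £3,500 of this bill applies to it.
The remaining £16,540 (= £20,040 − £3,500) moves to coinsurance.
Coinsurance: £16,540 × 30% = £4,962.
So the owner owes £3,500 + £4,962 = £8,462 before any cap.
Year-to-date out-of-pocket becomes £0 + £8,462 = £8,462, still under the £15,750 maximum, so no cap applies.
The insurer covers the remainder: £20,040 − £8,462 = £11,578.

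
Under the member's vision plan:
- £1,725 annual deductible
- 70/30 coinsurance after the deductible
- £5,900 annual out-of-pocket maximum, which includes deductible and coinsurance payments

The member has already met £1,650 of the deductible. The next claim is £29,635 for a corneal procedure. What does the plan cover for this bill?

Remaining deductible: £1,725 − £1,650 = £75.
After the £75 deductible portion, £29,635 − £75 = £29,560 is subject to coinsurance.
30% of £29,560 = £8,868 falls to the member.
Member responsibility before any cap: £75 + £8,868 = £8,943.
Adding £8,943 to the £1,650 already spent would give £10,593, which exceeds the £5,900 cap; the member pays just £5,900 − £1,650 = £4,250.
The insurer covers the remainder: £29,635 − £4,250 = £25,385.

£25,385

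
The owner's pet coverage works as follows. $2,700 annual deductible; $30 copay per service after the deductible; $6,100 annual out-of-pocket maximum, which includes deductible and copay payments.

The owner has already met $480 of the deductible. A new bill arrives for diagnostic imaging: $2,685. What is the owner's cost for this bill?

$2,250

Deductible still to meet: $2,700 − $480 = $2,220.
After the $2,220 deductible portion, $2,685 − $2,220 = $465 is subject to the copay.
Copay on this service: $30.
Owner responsibility before any cap: $2,220 + $30 = $2,250.
Total out-of-pocket so far would be $480 + $2,250 = $2,730, below the $6,100 cap — no reduction.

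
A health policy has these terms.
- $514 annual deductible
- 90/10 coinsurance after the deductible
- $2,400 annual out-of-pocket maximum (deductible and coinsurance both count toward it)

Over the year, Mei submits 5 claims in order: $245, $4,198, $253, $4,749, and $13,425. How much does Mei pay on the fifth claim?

$992.90

#1 ($245): fully absorbed by the deductible. Patient owes $245 (running OOP $245).
#2 ($4,198): $269 finishes the deductible; $3,929 goes to coinsurance; 10% of $3,929 = $392.90. Patient owes $661.90 (running OOP $906.90).
#3 ($253): deductible met; 10% of $253 = $25.30. Patient pays $25.30; OOP now $932.20.
#4 ($4,749): 10% coinsurance on $4,749 = $474.90. Patient owes $474.90 (running OOP $1,407.10).
#5 ($13,425): deductible met; 10% of $13,425 = $1,342.50. Adding that to $1,407.10 gives $2,749.60, past the $2,400 cap; patient pays only $2,400 − $1,407.10 = $992.90.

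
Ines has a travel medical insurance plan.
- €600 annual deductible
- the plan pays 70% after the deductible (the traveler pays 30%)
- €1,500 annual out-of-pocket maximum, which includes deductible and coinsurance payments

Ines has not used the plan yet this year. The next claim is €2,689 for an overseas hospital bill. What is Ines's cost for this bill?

The full €600 deductible is still open; €600 of this bill applies to it.
That leaves €2,689 − €600 = €2,089 for coinsurance.
30% of €2,089 = €626.70 falls to the traveler.
Traveler responsibility before any cap: €600 + €626.70 = €1,226.70.
Cumulative spending €0 + €1,226.70 = €1,226.70 stays under the €1,500 maximum.

€1,226.70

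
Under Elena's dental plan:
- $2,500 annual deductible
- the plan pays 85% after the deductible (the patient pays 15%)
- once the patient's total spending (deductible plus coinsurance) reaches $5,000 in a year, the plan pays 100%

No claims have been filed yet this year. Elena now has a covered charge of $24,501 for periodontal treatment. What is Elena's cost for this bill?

Nothing has been paid toward the $2,500 deductible, so the first $2,500 of this charge is applied there.
That leaves $24,501 − $2,500 = $22,001 for coinsurance.
Coinsurance: $22,001 × 15% = $3,300.15.
So the patient owes $2,500 + $3,300.15 = $5,800.15 before any cap.
Year-to-date out-of-pocket would reach $0 + $5,800.15 = $5,800.15, above the $5,000 maximum, so the patient pays only $5,000 − $0 = $5,000.

$5,000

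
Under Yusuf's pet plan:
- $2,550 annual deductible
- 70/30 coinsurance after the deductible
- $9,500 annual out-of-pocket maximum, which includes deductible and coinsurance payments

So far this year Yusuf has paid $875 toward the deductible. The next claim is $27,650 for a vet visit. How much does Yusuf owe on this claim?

Remaining deductible: $2,550 − $875 = $1,675.
The remaining $25,975 (= $27,650 − $1,675) moves to coinsurance.
Coinsurance: $25,975 × 30% = $7,792.50.
That puts the owner's cost at $1,675 + $7,792.50 = $9,467.50 before any cap.
That would bring total out-of-pocket to $10,342.50, past the $9,500 cap. The owner is capped at $9,500 − $875 = $8,625 on this claim.

$8,625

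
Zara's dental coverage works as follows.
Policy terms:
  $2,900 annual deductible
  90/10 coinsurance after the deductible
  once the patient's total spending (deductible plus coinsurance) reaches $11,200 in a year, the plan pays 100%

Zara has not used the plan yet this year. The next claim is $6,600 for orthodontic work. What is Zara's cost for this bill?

$3,270

Nothing has been paid toward the $2,900 deductible, so the first $2,900 of this charge is applied there.
After the $2,900 deductible portion, $6,600 − $2,900 = $3,700 is subject to coinsurance.
Coinsurance: $3,700 × 10% = $370.
Patient responsibility before any cap: $2,900 + $370 = $3,270.
Total out-of-pocket so far would be $0 + $3,270 = $3,270, below the $11,200 cap — no reduction.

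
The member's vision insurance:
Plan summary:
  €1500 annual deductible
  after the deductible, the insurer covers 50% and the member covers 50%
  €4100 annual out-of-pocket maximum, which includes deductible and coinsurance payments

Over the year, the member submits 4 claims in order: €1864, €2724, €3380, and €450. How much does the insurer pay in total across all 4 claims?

€4318

Claim 1 — €1864: deductible takes €1500, €364 remains; coinsurance €364 × 50% = €182. Member owes €1682 (running OOP €1682). Insurer: €1864 − €1682 = €182.
Claim 2 — €2724: 50% coinsurance on €2724 = €1362. Cost to member: €1362. OOP to date €3044. Insurer: €2724 − €1362 = €1362.
Claim 3 — €3380: deductible already satisfied, so member's share is 50% × €3380 = €1690. That would push OOP to €4734, over the €4100 cap, so member pays €4100 − €3044 = €1056. Plan pays €3380 − €1056 = €2324.
Claim 4 — €450: deductible already satisfied, so member's share is 50% × €450 = €225. Adding that to €4100 gives €4325, past the €4100 cap; member pays only €4100 − €4100 = €0. Plan pays €450 − €0 = €450.
Insurer total: €182 + €1362 + €2324 + €450 = €4318.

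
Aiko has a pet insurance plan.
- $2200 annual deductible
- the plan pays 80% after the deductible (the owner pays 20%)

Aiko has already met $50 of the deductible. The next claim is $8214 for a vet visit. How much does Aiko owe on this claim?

$50 of the $2200 deductible is already met, leaving $2150.
After the $2150 deductible portion, $8214 − $2150 = $6064 is subject to coinsurance.
Coinsurance: $6064 × 20% = $1212.80.
That puts the owner's cost at $2150 + $1212.80 = $3362.80.

$3362.80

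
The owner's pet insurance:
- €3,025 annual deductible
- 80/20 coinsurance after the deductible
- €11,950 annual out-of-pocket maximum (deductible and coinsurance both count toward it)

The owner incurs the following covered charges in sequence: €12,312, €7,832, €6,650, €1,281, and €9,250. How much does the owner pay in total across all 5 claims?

€9,885

Claim 1 (€12,312): €3,025 to deductible, leaving €9,287; coinsurance €9,287 × 20% = €1,857.40. Owner owes €4,882.40 (running OOP €4,882.40).
Claim 2 (€7,832): 20% coinsurance on €7,832 = €1,566.40. Owner owes €1,566.40 (running OOP €6,448.80).
Claim 3 (€6,650): deductible already satisfied, so owner's share is 20% × €6,650 = €1,330. Cost to owner: €1,330. OOP to date €7,778.80.
Claim 4 (€1,281): deductible met; 20% of €1,281 = €256.20. Cost to owner: €256.20. OOP to date €8,035.
Claim 5 (€9,250): 20% coinsurance on €9,250 = €1,850. Cost to owner: €1,850. OOP to date €9,885.
Total paid by the owner: €4,882.40 + €1,566.40 + €1,330 + €256.20 + €1,850 = €9,885.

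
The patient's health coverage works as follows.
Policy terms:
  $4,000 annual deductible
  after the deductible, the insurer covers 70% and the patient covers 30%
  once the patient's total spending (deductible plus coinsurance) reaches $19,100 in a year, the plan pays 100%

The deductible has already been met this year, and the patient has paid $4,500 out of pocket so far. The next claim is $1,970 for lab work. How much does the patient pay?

$591

With the deductible met, the entire $1,970 is subject to coinsurance.
Patient's 30% share of $1,970 is $591.
Cumulative spending $4,500 + $591 = $5,091 stays under the $19,100 maximum.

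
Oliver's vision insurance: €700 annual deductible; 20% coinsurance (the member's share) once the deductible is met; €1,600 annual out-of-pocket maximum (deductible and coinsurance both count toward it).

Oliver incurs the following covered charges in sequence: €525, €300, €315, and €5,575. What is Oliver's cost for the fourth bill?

€812

#1 (€525): fully absorbed by the deductible. Member pays €525; OOP now €525.
#2 (€300): €175 finishes the deductible; €125 goes to coinsurance; coinsurance €125 × 20% = €25. Member owes €200 (running OOP €725).
#3 (€315): 20% coinsurance on €315 = €63. Member owes €63 (running OOP €788).
#4 (€5,575): deductible already satisfied, so member's share is 20% × €5,575 = €1,115. That would push OOP to €1,903, over the €1,600 cap, so member pays €1,600 − €788 = €812.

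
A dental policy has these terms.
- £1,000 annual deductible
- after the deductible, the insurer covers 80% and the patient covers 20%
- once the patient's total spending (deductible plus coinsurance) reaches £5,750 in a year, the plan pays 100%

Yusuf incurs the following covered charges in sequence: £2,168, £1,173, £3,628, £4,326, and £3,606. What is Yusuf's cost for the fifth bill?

£721.20

Bill 1, £2,168: £1,000 finishes the deductible; £1,168 goes to coinsurance; patient's 20% is £233.60. Patient owes £1,233.60 (running OOP £1,233.60).
Bill 2, £1,173: 20% coinsurance on £1,173 = £234.60. Patient owes £234.60 (running OOP £1,468.20).
Bill 3, £3,628: deductible already satisfied, so patient's share is 20% × £3,628 = £725.60. Patient pays £725.60; OOP now £2,193.80.
Bill 4, £4,326: deductible met; 20% of £4,326 = £865.20. Cost to patient: £865.20. OOP to date £3,059.
Bill 5, £3,606: deductible met; 20% of £3,606 = £721.20. Patient owes £721.20 (running OOP £3,780.20).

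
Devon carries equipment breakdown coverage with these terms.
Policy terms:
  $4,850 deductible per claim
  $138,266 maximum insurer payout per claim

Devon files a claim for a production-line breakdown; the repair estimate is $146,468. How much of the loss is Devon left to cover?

$8,202

After the deductible, $146,468 − $4,850 = $141,618 remains.
The $138,266 per-incident cap binds; insurer pays $138,266.
Out of pocket: $146,468 − $138,266 = $8,202.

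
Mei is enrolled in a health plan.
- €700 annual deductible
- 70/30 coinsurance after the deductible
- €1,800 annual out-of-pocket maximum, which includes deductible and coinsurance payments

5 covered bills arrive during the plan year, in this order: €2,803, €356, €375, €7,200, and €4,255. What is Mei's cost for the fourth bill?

Claim 1 — €2,803: deductible takes €700, €2,103 remains; 30% of €2,103 = €630.90. Cost to patient: €1,330.90. OOP to date €1,330.90.
Claim 2 — €356: deductible already satisfied, so patient's share is 30% × €356 = €106.80. Patient pays €106.80; OOP now €1,437.70.
Claim 3 — €375: 30% coinsurance on €375 = €112.50. Patient pays €112.50; OOP now €1,550.20.
Claim 4 — €7,200: deductible already satisfied, so patient's share is 30% × €7,200 = €2,160. That would push OOP to €3,710.20, over the €1,800 cap, so patient pays €1,800 − €1,550.20 = €249.80.

€249.80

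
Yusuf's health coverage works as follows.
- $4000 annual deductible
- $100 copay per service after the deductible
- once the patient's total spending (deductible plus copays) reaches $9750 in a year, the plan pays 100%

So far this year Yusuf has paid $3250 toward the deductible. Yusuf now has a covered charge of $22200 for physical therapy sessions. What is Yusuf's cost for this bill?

$850

Deductible still to meet: $4000 − $3250 = $750.
The remaining $21450 (= $22200 − $750) moves to the copay.
Copay on this service: $100.
Patient responsibility before any cap: $750 + $100 = $850.
Cumulative spending $3250 + $850 = $4100 stays under the $9750 maximum.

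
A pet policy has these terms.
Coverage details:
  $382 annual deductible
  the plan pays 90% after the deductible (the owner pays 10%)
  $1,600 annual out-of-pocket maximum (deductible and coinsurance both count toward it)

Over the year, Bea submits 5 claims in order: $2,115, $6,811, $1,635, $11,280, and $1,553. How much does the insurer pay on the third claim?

$1,471.50

#1 ($2,115): deductible takes $382, $1,733 remains; coinsurance $1,733 × 10% = $173.30. Owner pays $555.30; OOP now $555.30. Plan pays $2,115 − $555.30 = $1,559.70.
#2 ($6,811): deductible already satisfied, so owner's share is 10% × $6,811 = $681.10. Cost to owner: $681.10. OOP to date $1,236.40. Plan pays $6,811 − $681.10 = $6,129.90.
#3 ($1,635): deductible met; 10% of $1,635 = $163.50. Owner pays $163.50; OOP now $1,399.90. Insurer: $1,635 − $163.50 = $1,471.50.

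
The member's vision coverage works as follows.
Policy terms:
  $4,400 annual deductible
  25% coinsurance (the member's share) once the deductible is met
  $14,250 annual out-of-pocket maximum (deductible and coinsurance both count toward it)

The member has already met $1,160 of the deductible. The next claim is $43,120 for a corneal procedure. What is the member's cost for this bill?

Deductible still to meet: $4,400 − $1,160 = $3,240.
After the $3,240 deductible portion, $43,120 − $3,240 = $39,880 is subject to coinsurance.
Member's 25% share of $39,880 is $9,970.
Member responsibility before any cap: $3,240 + $9,970 = $13,210.
That would bring total out-of-pocket to $14,370, past the $14,250 cap. The member is capped at $14,250 − $1,160 = $13,090 on this claim.

$13,090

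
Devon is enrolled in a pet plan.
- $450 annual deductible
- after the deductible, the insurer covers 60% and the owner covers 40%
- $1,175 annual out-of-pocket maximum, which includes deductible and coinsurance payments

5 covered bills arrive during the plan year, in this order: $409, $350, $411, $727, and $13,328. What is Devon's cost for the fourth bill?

$290.80

Bill 1, $409: entire amount goes to the deductible. Owner owes $409 (running OOP $409).
Bill 2, $350: $41 to deductible, leaving $309; 40% of $309 = $123.60. Owner pays $164.60; OOP now $573.60.
Bill 3, $411: deductible met; 40% of $411 = $164.40. Cost to owner: $164.40. OOP to date $738.
Bill 4, $727: deductible met; 40% of $727 = $290.80. Owner pays $290.80; OOP now $1,028.80.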